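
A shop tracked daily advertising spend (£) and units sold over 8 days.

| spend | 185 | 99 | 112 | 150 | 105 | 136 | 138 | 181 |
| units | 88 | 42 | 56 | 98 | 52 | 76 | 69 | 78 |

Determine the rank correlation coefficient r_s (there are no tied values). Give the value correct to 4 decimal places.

0.9048

Rank spend: 8, 1, 3, 6, 2, 4, 5, 7
Rank units: 7, 1, 3, 8, 2, 5, 4, 6
d = rank(spend) − rank(units): 1, 0, 0, -2, 0, -1, 1, 1; Σd² = 8
ρ = 1 − 6Σd² / [n(n²−1)] = 1 − 6×8 / (8×63) = 1 − 48/504 ≈ 0.9048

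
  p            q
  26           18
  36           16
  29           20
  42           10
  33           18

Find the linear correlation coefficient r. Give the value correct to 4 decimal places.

n = 5, Σp = 166, Σq = 82, Σp² = 5666, Σq² = 1404, Σpq = 2638
nΣpq − ΣpΣq = 13190 − 13612 = -422
nΣp² − (Σp)² = 28330 − 27556 = 774; nΣq² − (Σq)² = 7020 − 6724 = 296
r = -422 / √(774 × 296) = -422 / 478.6481 ≈ -0.8816

-0.8816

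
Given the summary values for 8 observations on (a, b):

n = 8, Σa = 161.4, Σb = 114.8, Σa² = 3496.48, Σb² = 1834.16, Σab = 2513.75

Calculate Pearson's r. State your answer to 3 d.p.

r = (nΣab − ΣaΣb) / √[(nΣa² − (Σa)²)(nΣb² − (Σb)²)]
Numerator: 8×2513.75 − 161.4×114.8 = 1581.28
Denominator: √[(27971.84 − 26049.96)(14673.28 − 13179.04)] = √[1921.88 × 1494.24] = 1694.6238
r = 1581.28 / 1694.6238 ≈ 0.933

0.933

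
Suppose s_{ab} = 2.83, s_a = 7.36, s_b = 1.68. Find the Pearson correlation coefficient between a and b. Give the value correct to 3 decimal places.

0.229

r = Cov(a,b) / (s_a · s_b) = 2.83 / (7.36 × 1.68)
  = 2.83 / 12.3648 ≈ 0.229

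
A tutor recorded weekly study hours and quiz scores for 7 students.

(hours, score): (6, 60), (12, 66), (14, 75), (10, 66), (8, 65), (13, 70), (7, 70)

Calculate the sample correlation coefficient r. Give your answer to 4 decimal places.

0.6988

n = 7, Σx = 70, Σy = 472, Σx² = 758, Σy² = 31962, Σxy = 4782
nΣxy − ΣxΣy = 33474 − 33040 = 434
nΣx² − (Σx)² = 5306 − 4900 = 406; nΣy² − (Σy)² = 223734 − 222784 = 950
r = 434 / √(406 × 950) = 434 / 621.0475 ≈ 0.6988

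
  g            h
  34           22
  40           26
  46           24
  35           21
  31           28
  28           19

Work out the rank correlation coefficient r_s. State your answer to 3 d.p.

0.314

Rank g: 3, 5, 6, 4, 2, 1
Rank h: 3, 5, 4, 2, 6, 1
d = rank(g) − rank(h): 0, 0, 2, 2, -4, 0; Σd² = 24
ρ = 1 − 6Σd² / [n(n²−1)] = 1 − 6×24 / (6×35) = 1 − 144/210 ≈ 0.314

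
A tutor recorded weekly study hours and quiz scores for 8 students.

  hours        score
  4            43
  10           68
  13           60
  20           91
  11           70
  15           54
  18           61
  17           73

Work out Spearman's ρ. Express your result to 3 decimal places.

Rank hours: 1, 2, 4, 8, 3, 5, 7, 6
Rank score: 1, 5, 3, 8, 6, 2, 4, 7
d = rank(hours) − rank(score): 0, -3, 1, 0, -3, 3, 3, -1; Σd² = 38
ρ = 1 − 6Σd² / [n(n²−1)] = 1 − 6×38 / (8×63) = 1 − 228/504 ≈ 0.548

0.548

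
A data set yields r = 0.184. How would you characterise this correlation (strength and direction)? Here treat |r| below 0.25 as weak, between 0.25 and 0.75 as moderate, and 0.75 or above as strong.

r = 0.184 > 0 so the relationship is positive.
|r| = 0.184, which falls in the weak range.

weak positive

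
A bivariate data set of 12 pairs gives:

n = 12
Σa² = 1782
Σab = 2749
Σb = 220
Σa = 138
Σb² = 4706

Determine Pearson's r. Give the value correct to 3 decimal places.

r = (nΣab − ΣaΣb) / √[(nΣa² − (Σa)²)(nΣb² − (Σb)²)]
Numerator: 12×2749 − 138×220 = 2628
Denominator: √[(21384 − 19044)(56472 − 48400)] = √[2340 × 8072] = 4346.0879
r = 2628 / 4346.0879 ≈ 0.605

0.605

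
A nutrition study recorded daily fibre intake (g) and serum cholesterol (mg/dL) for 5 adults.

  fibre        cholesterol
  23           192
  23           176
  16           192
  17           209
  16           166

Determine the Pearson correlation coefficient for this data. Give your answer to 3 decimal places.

n = 5, Σx = 95, Σy = 935, Σx² = 1859, Σy² = 175941, Σxy = 17745
nΣxy − ΣxΣy = 88725 − 88825 = -100
nΣx² − (Σx)² = 9295 − 9025 = 270; nΣy² − (Σy)² = 879705 − 874225 = 5480
r = -100 / √(270 × 5480) = -100 / 1216.3881 ≈ -0.082

-0.082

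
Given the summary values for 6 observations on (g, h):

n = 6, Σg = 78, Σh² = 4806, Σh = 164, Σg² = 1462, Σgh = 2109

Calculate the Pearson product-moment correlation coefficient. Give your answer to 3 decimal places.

-0.060

r = (nΣgh − ΣgΣh) / √[(nΣg² − (Σg)²)(nΣh² − (Σh)²)]
Numerator: 6×2109 − 78×164 = -138
Denominator: √[(8772 − 6084)(28836 − 26896)] = √[2688 × 1940] = 2283.5761
r = -138 / 2283.5761 ≈ -0.060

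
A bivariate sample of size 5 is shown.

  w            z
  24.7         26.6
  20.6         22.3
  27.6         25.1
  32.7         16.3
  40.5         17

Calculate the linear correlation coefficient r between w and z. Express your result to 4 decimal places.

n = 5, Σw = 146.1, Σz = 107.3, Σw² = 4505.75, Σz² = 2389.55, Σwz = 3030.67
nΣwz − ΣwΣz = 15153.35 − 15676.53 = -523.18
nΣw² − (Σw)² = 22528.75 − 21345.21 = 1183.54; nΣz² − (Σz)² = 11947.75 − 11513.29 = 434.46
r = -523.18 / √(1183.54 × 434.46) = -523.18 / 717.0780 ≈ -0.7296

-0.7296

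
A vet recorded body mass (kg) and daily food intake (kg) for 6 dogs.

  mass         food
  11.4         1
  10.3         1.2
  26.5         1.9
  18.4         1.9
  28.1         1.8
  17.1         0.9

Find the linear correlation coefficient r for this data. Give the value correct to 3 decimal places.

n = 6, Σx = 111.8, Σy = 8.7, Σx² = 2358.88, Σy² = 13.71, Σxy = 175.04
nΣxy − ΣxΣy = 1050.24 − 972.66 = 77.58
nΣx² − (Σx)² = 14153.28 − 12499.24 = 1654.04; nΣy² − (Σy)² = 82.26 − 75.69 = 6.57
r = 77.58 / √(1654.04 × 6.57) = 77.58 / 104.2451 ≈ 0.744

0.744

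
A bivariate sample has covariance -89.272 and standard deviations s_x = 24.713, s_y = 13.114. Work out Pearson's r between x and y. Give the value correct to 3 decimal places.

-0.275

r = Cov(x,y) / (s_x · s_y) = -89.272 / (24.713 × 13.114)
  = -89.272 / 324.0863 ≈ -0.275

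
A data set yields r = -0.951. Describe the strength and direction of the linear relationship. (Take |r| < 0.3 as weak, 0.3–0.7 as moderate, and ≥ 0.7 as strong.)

r = -0.951 < 0 so the relationship is negative.
|r| = 0.951, which falls in the strong range.

strong negative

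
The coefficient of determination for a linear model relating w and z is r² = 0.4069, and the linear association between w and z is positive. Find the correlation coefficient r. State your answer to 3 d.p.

0.638

|r| = √0.4069 = 0.638
The association is positive, so r = 0.638.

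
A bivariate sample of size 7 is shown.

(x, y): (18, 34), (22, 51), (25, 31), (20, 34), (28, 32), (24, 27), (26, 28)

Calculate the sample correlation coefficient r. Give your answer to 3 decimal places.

n = 7, Σx = 163, Σy = 237, Σx² = 3869, Σy² = 8411, Σxy = 5461
nΣxy − ΣxΣy = 38227 − 38631 = -404
nΣx² − (Σx)² = 27083 − 26569 = 514; nΣy² − (Σy)² = 58877 − 56169 = 2708
r = -404 / √(514 × 2708) = -404 / 1179.7932 ≈ -0.342

-0.342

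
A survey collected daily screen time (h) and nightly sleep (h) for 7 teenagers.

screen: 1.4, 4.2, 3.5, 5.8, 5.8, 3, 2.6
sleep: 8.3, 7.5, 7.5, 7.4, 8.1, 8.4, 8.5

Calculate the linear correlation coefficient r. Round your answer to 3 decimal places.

-0.579

n = 7, Σx = 26.3, Σy = 55.7, Σx² = 114.89, Σy² = 444.57, Σxy = 206.57
nΣxy − ΣxΣy = 1445.99 − 1464.91 = -18.92
nΣx² − (Σx)² = 804.23 − 691.69 = 112.54; nΣy² − (Σy)² = 3111.99 − 3102.49 = 9.5
r = -18.92 / √(112.54 × 9.5) = -18.92 / 32.6976 ≈ -0.579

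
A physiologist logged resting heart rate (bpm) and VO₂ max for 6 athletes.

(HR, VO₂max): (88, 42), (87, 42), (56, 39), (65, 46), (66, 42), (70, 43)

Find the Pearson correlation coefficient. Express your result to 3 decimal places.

0.124

n = 6, Σx = 432, Σy = 254, Σx² = 31930, Σy² = 10778, Σxy = 18306
nΣxy − ΣxΣy = 109836 − 109728 = 108
nΣx² − (Σx)² = 191580 − 186624 = 4956; nΣy² − (Σy)² = 64668 − 64516 = 152
r = 108 / √(4956 × 152) = 108 / 867.9355 ≈ 0.124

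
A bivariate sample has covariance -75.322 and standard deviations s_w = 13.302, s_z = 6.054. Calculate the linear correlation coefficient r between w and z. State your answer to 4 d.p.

-0.9353

r = Cov(w,z) / (s_w · s_z) = -75.322 / (13.302 × 6.054)
  = -75.322 / 80.5303 ≈ -0.9353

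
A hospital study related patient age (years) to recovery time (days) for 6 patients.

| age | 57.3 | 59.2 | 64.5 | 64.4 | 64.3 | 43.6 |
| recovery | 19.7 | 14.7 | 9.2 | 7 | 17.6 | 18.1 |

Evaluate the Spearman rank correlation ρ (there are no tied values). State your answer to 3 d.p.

Rank age: 2, 3, 6, 5, 4, 1
Rank recovery: 6, 3, 2, 1, 4, 5
d = rank(age) − rank(recovery): -4, 0, 4, 4, 0, -4; Σd² = 64
ρ = 1 − 6Σd² / [n(n²−1)] = 1 − 6×64 / (6×35) = 1 − 384/210 ≈ -0.829

-0.829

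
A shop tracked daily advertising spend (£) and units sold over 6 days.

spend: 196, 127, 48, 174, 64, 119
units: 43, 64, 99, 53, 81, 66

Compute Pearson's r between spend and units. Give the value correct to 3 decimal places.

n = 6, Σx = 728, Σy = 406, Σx² = 105382, Σy² = 29472, Σxy = 43568
nΣxy − ΣxΣy = 261408 − 295568 = -34160
nΣx² − (Σx)² = 632292 − 529984 = 102308; nΣy² − (Σy)² = 176832 − 164836 = 11996
r = -34160 / √(102308 × 11996) = -34160 / 35032.6529 ≈ -0.975

-0.975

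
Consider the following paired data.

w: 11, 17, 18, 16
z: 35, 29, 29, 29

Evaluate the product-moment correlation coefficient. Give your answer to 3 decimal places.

-0.965

n = 4, Σw = 62, Σz = 122, Σw² = 990, Σz² = 3748, Σwz = 1864
nΣwz − ΣwΣz = 7456 − 7564 = -108
nΣw² − (Σw)² = 3960 − 3844 = 116; nΣz² − (Σz)² = 14992 − 14884 = 108
r = -108 / √(116 × 108) = -108 / 111.9285 ≈ -0.965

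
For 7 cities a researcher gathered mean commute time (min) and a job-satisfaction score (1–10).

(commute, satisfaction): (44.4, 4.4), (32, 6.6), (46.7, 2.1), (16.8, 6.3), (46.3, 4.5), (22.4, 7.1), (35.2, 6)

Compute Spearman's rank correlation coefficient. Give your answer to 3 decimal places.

Rank commute: 5, 3, 7, 1, 6, 2, 4
Rank satisfaction: 2, 6, 1, 5, 3, 7, 4
d = rank(commute) − rank(satisfaction): 3, -3, 6, -4, 3, -5, 0; Σd² = 104
ρ = 1 − 6Σd² / [n(n²−1)] = 1 − 6×104 / (7×48) = 1 − 624/336 ≈ -0.857

-0.857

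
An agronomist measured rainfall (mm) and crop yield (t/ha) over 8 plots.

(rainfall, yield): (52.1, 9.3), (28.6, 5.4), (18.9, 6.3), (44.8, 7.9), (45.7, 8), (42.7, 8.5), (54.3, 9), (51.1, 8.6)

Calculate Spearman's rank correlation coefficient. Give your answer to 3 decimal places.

0.881

Rank rainfall: 7, 2, 1, 4, 5, 3, 8, 6
Rank yield: 8, 1, 2, 3, 4, 5, 7, 6
d = rank(rainfall) − rank(yield): -1, 1, -1, 1, 1, -2, 1, 0; Σd² = 10
ρ = 1 − 6Σd² / [n(n²−1)] = 1 − 6×10 / (8×63) = 1 − 60/504 ≈ 0.881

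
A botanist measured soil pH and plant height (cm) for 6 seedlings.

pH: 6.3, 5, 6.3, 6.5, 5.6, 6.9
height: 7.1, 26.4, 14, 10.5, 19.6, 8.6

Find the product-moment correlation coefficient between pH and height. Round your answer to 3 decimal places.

-0.931

n = 6, Σx = 36.6, Σy = 86.2, Σx² = 225.6, Σy² = 1511.74, Σxy = 502.28
nΣxy − ΣxΣy = 3013.68 − 3154.92 = -141.24
nΣx² − (Σx)² = 1353.6 − 1339.56 = 14.04; nΣy² − (Σy)² = 9070.44 − 7430.44 = 1640
r = -141.24 / √(14.04 × 1640) = -141.24 / 151.7419 ≈ -0.931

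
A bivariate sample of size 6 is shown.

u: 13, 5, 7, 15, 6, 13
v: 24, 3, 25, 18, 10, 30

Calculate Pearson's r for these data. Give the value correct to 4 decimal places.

n = 6, Σu = 59, Σv = 110, Σu² = 673, Σv² = 2534, Σuv = 1222
nΣuv − ΣuΣv = 7332 − 6490 = 842
nΣu² − (Σu)² = 4038 − 3481 = 557; nΣv² − (Σv)² = 15204 − 12100 = 3104
r = 842 / √(557 × 3104) = 842 / 1314.8871 ≈ 0.6404

0.6404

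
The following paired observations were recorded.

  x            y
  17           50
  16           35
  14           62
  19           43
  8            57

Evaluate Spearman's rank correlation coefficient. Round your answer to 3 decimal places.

Rank x: 4, 3, 2, 5, 1
Rank y: 3, 1, 5, 2, 4
d = rank(x) − rank(y): 1, 2, -3, 3, -3; Σd² = 32
ρ = 1 − 6Σd² / [n(n²−1)] = 1 − 6×32 / (5×24) = 1 − 192/120 ≈ -0.600

-0.600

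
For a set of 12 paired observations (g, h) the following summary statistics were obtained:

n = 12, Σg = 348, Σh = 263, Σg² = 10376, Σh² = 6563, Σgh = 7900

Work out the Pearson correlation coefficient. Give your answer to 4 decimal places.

r = (nΣgh − ΣgΣh) / √[(nΣg² − (Σg)²)(nΣh² − (Σh)²)]
Numerator: 12×7900 − 348×263 = 3276
Denominator: √[(124512 − 121104)(78756 − 69169)] = √[3408 × 9587] = 5715.9860
r = 3276 / 5715.9860 ≈ 0.5731

0.5731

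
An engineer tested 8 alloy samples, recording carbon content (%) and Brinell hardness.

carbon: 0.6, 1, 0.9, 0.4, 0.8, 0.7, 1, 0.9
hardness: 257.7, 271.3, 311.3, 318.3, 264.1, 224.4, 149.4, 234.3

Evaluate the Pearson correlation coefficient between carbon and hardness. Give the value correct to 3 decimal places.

n = 8, Σx = 6.3, Σy = 2030.8, Σx² = 5.27, Σy² = 535556.58, Σxy = 1562.04
nΣxy − ΣxΣy = 12496.32 − 12794.04 = -297.72
nΣx² − (Σx)² = 42.16 − 39.69 = 2.47; nΣy² − (Σy)² = 4284452.64 − 4124148.64 = 160304
r = -297.72 / √(2.47 × 160304) = -297.72 / 629.2463 ≈ -0.473

-0.473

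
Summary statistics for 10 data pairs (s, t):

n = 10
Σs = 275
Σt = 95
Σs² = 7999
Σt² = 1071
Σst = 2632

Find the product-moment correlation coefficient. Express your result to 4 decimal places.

r = (nΣst − ΣsΣt) / √[(nΣs² − (Σs)²)(nΣt² − (Σt)²)]
Numerator: 10×2632 − 275×95 = 195
Denominator: √[(79990 − 75625)(10710 − 9025)] = √[4365 × 1685] = 2712.0149
r = 195 / 2712.0149 ≈ 0.0719

0.0719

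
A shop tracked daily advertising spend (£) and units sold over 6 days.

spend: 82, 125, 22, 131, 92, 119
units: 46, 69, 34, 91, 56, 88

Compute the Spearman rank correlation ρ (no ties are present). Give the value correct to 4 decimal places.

Rank spend: 2, 5, 1, 6, 3, 4
Rank units: 2, 4, 1, 6, 3, 5
d = rank(spend) − rank(units): 0, 1, 0, 0, 0, -1; Σd² = 2
ρ = 1 − 6Σd² / [n(n²−1)] = 1 − 6×2 / (6×35) = 1 − 12/210 ≈ 0.9429

0.9429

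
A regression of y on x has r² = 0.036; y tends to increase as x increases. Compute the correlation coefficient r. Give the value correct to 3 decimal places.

|r| = √0.036 = 0.190
The association is positive, so r = 0.190.

0.190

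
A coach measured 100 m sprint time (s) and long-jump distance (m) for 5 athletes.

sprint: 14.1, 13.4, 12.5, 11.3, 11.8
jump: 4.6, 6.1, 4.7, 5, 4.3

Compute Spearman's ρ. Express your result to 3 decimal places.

0.000

Rank sprint: 5, 4, 3, 1, 2
Rank jump: 2, 5, 3, 4, 1
d = rank(sprint) − rank(jump): 3, -1, 0, -3, 1; Σd² = 20
ρ = 1 − 6Σd² / [n(n²−1)] = 1 − 6×20 / (5×24) = 1 − 120/120 ≈ 0.000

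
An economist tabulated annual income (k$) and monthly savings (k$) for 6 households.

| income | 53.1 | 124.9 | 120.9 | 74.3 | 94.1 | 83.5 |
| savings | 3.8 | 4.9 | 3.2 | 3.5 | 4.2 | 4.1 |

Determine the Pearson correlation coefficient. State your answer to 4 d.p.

0.2748

n = 6, Σx = 550.8, Σy = 23.7, Σx² = 54383.98, Σy² = 95.39, Σxy = 2198.29
nΣxy − ΣxΣy = 13189.74 − 13053.96 = 135.78
nΣx² − (Σx)² = 326303.88 − 303380.64 = 22923.24; nΣy² − (Σy)² = 572.34 − 561.69 = 10.65
r = 135.78 / √(22923.24 × 10.65) = 135.78 / 494.0977 ≈ 0.2748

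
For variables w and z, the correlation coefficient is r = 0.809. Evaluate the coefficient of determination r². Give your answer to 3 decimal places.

r² = (0.809)² = 0.654

0.654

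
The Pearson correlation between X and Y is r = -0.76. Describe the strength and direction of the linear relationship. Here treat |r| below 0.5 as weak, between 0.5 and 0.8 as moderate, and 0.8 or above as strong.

moderate negative

r = -0.76 < 0 so the relationship is negative.
|r| = 0.76, which falls in the moderate range.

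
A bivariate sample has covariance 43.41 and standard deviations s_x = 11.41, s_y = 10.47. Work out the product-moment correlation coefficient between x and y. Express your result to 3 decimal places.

r = Cov(x,y) / (s_x · s_y) = 43.41 / (11.41 × 10.47)
  = 43.41 / 119.4627 ≈ 0.363

0.363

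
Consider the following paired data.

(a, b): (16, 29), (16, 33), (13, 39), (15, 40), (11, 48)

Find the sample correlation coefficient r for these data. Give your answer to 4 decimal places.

-0.9023

n = 5, Σa = 71, Σb = 189, Σa² = 1027, Σb² = 7355, Σab = 2627
nΣab − ΣaΣb = 13135 − 13419 = -284
nΣa² − (Σa)² = 5135 − 5041 = 94; nΣb² − (Σb)² = 36775 − 35721 = 1054
r = -284 / √(94 × 1054) = -284 / 314.7634 ≈ -0.9023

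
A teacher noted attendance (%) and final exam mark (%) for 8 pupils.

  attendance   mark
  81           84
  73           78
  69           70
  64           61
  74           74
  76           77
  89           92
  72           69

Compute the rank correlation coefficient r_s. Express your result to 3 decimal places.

Rank attendance: 7, 4, 2, 1, 5, 6, 8, 3
Rank mark: 7, 6, 3, 1, 4, 5, 8, 2
d = rank(attendance) − rank(mark): 0, -2, -1, 0, 1, 1, 0, 1; Σd² = 8
ρ = 1 − 6Σd² / [n(n²−1)] = 1 − 6×8 / (8×63) = 1 − 48/504 ≈ 0.905

0.905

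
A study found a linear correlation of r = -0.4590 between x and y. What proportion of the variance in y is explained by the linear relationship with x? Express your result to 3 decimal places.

r² = (-0.4590)² = 0.211

0.211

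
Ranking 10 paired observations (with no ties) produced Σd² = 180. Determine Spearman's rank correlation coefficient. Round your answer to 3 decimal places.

-0.091

ρ = 1 − 6Σd² / [n(n²−1)] = 1 − 6×180 / (10×99)
  = 1 − 1080/990 = 1 − 1.0909 ≈ -0.091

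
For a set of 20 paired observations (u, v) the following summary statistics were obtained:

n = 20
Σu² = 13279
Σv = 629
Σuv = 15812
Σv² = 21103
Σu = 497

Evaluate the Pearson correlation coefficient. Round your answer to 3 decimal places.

0.164

r = (nΣuv − ΣuΣv) / √[(nΣu² − (Σu)²)(nΣv² − (Σv)²)]
Numerator: 20×15812 − 497×629 = 3627
Denominator: √[(265580 − 247009)(422060 − 395641)] = √[18571 × 26419] = 22150.1072
r = 3627 / 22150.1072 ≈ 0.164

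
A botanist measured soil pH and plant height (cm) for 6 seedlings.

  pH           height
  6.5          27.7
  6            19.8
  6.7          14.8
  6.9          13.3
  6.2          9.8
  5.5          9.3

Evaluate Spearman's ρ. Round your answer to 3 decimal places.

Rank pH: 4, 2, 5, 6, 3, 1
Rank height: 6, 5, 4, 3, 2, 1
d = rank(pH) − rank(height): -2, -3, 1, 3, 1, 0; Σd² = 24
ρ = 1 − 6Σd² / [n(n²−1)] = 1 − 6×24 / (6×35) = 1 − 144/210 ≈ 0.314

0.314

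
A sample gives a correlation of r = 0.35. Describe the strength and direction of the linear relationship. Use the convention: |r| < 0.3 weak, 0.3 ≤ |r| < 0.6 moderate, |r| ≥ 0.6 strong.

r = 0.35 > 0 so the relationship is positive.
|r| = 0.35, which falls in the moderate range.

moderate positive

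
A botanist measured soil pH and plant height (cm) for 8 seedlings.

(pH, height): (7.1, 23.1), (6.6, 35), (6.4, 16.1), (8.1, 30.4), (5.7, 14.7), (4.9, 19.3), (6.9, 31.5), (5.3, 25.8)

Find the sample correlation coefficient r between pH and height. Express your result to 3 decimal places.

0.511

n = 8, Σx = 51, Σy = 195.9, Σx² = 332.74, Σy² = 5188.45, Σxy = 1276.74
nΣxy − ΣxΣy = 10213.92 − 9990.9 = 223.02
nΣx² − (Σx)² = 2661.92 − 2601 = 60.92; nΣy² − (Σy)² = 41507.6 − 38376.81 = 3130.79
r = 223.02 / √(60.92 × 3130.79) = 223.02 / 436.7239 ≈ 0.511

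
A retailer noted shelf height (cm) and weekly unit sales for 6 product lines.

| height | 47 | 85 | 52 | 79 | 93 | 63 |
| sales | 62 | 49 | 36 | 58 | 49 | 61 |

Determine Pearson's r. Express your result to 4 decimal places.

-0.0700

n = 6, Σx = 419, Σy = 315, Σx² = 30997, Σy² = 17027, Σxy = 21933
nΣxy − ΣxΣy = 131598 − 131985 = -387
nΣx² − (Σx)² = 185982 − 175561 = 10421; nΣy² − (Σy)² = 102162 − 99225 = 2937
r = -387 / √(10421 × 2937) = -387 / 5532.3121 ≈ -0.0700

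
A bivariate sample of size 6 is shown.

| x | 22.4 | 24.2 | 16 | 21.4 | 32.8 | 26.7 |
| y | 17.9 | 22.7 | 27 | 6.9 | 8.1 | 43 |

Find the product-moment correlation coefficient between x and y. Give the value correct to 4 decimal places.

-0.1598

n = 6, Σx = 143.5, Σy = 125.6, Σx² = 3590.09, Σy² = 3526.92, Σxy = 2943.74
nΣxy − ΣxΣy = 17662.44 − 18023.6 = -361.16
nΣx² − (Σx)² = 21540.54 − 20592.25 = 948.29; nΣy² − (Σy)² = 21161.52 − 15775.36 = 5386.16
r = -361.16 / √(948.29 × 5386.16) = -361.16 / 2260.0092 ≈ -0.1598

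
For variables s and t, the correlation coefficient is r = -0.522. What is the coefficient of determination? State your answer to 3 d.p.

0.272

r² = (-0.522)² = 0.272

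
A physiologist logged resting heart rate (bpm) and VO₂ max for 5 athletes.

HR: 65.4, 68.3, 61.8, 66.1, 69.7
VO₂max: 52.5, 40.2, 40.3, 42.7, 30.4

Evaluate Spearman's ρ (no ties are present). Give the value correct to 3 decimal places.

-0.700

Rank HR: 2, 4, 1, 3, 5
Rank VO₂max: 5, 2, 3, 4, 1
d = rank(HR) − rank(VO₂max): -3, 2, -2, -1, 4; Σd² = 34
ρ = 1 − 6Σd² / [n(n²−1)] = 1 − 6×34 / (5×24) = 1 − 204/120 ≈ -0.700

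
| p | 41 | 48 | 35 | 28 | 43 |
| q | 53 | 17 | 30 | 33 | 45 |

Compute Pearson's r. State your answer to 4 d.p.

n = 5, Σp = 195, Σq = 178, Σp² = 7843, Σq² = 7112, Σpq = 6898
nΣpq − ΣpΣq = 34490 − 34710 = -220
nΣp² − (Σp)² = 39215 − 38025 = 1190; nΣq² − (Σq)² = 35560 − 31684 = 3876
r = -220 / √(1190 × 3876) = -220 / 2147.6592 ≈ -0.1024

-0.1024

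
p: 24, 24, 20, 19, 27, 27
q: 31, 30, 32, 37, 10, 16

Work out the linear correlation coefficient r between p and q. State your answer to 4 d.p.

-0.8797

n = 6, Σp = 141, Σq = 156, Σp² = 3371, Σq² = 4610, Σpq = 3509
nΣpq − ΣpΣq = 21054 − 21996 = -942
nΣp² − (Σp)² = 20226 − 19881 = 345; nΣq² − (Σq)² = 27660 − 24336 = 3324
r = -942 / √(345 × 3324) = -942 / 1070.8781 ≈ -0.8797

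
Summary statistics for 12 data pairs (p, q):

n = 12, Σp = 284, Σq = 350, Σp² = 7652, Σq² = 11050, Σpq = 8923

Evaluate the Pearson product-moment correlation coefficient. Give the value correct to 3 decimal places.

r = (nΣpq − ΣpΣq) / √[(nΣp² − (Σp)²)(nΣq² − (Σq)²)]
Numerator: 12×8923 − 284×350 = 7676
Denominator: √[(91824 − 80656)(132600 − 122500)] = √[11168 × 10100] = 10620.5838
r = 7676 / 10620.5838 ≈ 0.723

0.723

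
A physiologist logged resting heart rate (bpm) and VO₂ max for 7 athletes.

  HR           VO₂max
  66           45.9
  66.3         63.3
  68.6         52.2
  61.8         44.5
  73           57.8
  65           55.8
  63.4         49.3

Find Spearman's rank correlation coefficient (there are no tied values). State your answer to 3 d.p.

Rank HR: 4, 5, 6, 1, 7, 3, 2
Rank VO₂max: 2, 7, 4, 1, 6, 5, 3
d = rank(HR) − rank(VO₂max): 2, -2, 2, 0, 1, -2, -1; Σd² = 18
ρ = 1 − 6Σd² / [n(n²−1)] = 1 − 6×18 / (7×48) = 1 − 108/336 ≈ 0.679

0.679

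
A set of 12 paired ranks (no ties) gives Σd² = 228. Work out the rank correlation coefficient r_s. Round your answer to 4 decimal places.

ρ = 1 − 6Σd² / [n(n²−1)] = 1 − 6×228 / (12×143)
  = 1 − 1368/1716 = 1 − 0.79720 ≈ 0.2028

0.2028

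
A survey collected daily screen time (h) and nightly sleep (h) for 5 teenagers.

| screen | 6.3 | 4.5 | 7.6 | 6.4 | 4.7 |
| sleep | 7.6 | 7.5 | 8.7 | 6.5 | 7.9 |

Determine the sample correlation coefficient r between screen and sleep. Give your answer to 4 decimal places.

n = 5, Σx = 29.5, Σy = 38.2, Σx² = 180.75, Σy² = 294.36, Σxy = 226.48
nΣxy − ΣxΣy = 1132.4 − 1126.9 = 5.5
nΣx² − (Σx)² = 903.75 − 870.25 = 33.5; nΣy² − (Σy)² = 1471.8 − 1459.24 = 12.56
r = 5.5 / √(33.5 × 12.56) = 5.5 / 20.5124 ≈ 0.2681

0.2681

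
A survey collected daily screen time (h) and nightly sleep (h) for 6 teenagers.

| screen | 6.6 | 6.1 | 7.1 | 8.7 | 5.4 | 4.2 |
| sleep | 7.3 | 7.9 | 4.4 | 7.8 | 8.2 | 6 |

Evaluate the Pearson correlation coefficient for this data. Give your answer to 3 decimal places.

0.070

n = 6, Σx = 38.1, Σy = 41.6, Σx² = 253.67, Σy² = 299.14, Σxy = 264.95
nΣxy − ΣxΣy = 1589.7 − 1584.96 = 4.74
nΣx² − (Σx)² = 1522.02 − 1451.61 = 70.41; nΣy² − (Σy)² = 1794.84 − 1730.56 = 64.28
r = 4.74 / √(70.41 × 64.28) = 4.74 / 67.2752 ≈ 0.070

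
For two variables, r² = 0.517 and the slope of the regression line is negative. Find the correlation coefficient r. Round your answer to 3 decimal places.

|r| = √0.517 = 0.719
The association is negative, so r = −0.719.

-0.719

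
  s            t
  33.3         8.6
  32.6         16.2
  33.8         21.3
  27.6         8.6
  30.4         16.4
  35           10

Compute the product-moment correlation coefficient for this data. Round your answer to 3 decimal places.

0.223

n = 6, Σs = 192.7, Σt = 81.1, Σs² = 6225.01, Σt² = 1233.01, Σst = 2620.36
nΣst − ΣsΣt = 15722.16 − 15627.97 = 94.19
nΣs² − (Σs)² = 37350.06 − 37133.29 = 216.77; nΣt² − (Σt)² = 7398.06 − 6577.21 = 820.85
r = 94.19 / √(216.77 × 820.85) = 94.19 / 421.8242 ≈ 0.223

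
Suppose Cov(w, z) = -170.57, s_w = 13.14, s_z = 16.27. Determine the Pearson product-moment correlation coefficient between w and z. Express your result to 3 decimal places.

r = Cov(w,z) / (s_w · s_z) = -170.57 / (13.14 × 16.27)
  = -170.57 / 213.7878 ≈ -0.798

-0.798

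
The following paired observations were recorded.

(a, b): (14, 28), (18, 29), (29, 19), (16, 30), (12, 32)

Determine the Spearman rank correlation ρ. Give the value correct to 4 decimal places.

Rank a: 2, 4, 5, 3, 1
Rank b: 2, 3, 1, 4, 5
d = rank(a) − rank(b): 0, 1, 4, -1, -4; Σd² = 34
ρ = 1 − 6Σd² / [n(n²−1)] = 1 − 6×34 / (5×24) = 1 − 204/120 ≈ -0.7000

-0.7000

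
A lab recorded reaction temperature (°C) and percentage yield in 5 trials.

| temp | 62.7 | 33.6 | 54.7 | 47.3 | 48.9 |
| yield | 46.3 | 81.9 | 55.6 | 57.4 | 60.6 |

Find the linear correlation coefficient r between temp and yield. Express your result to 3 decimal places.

-0.969

n = 5, Σx = 247.2, Σy = 301.8, Σx² = 12680.84, Σy² = 18909.78, Σxy = 14374.53
nΣxy − ΣxΣy = 71872.65 − 74604.96 = -2732.31
nΣx² − (Σx)² = 63404.2 − 61107.84 = 2296.36; nΣy² − (Σy)² = 94548.9 − 91083.24 = 3465.66
r = -2732.31 / √(2296.36 × 3465.66) = -2732.31 / 2821.0642 ≈ -0.969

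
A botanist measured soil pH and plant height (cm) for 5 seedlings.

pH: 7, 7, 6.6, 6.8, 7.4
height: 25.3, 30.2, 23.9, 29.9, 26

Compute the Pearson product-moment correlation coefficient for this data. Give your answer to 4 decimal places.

0.0809

n = 5, Σx = 34.8, Σy = 135.3, Σx² = 242.56, Σy² = 3693.35, Σxy = 941.96
nΣxy − ΣxΣy = 4709.8 − 4708.44 = 1.36
nΣx² − (Σx)² = 1212.8 − 1211.04 = 1.76; nΣy² − (Σy)² = 18466.75 − 18306.09 = 160.66
r = 1.36 / √(1.76 × 160.66) = 1.36 / 16.8155 ≈ 0.0809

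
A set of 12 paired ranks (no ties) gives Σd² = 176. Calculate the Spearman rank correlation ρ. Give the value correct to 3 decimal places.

ρ = 1 − 6Σd² / [n(n²−1)] = 1 − 6×176 / (12×143)
  = 1 − 1056/1716 = 1 − 0.6154 ≈ 0.385

0.385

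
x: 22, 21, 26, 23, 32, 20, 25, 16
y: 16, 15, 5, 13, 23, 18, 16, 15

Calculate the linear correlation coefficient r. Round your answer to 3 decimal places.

0.202

n = 8, Σx = 185, Σy = 121, Σx² = 4435, Σy² = 2009, Σxy = 2832
nΣxy − ΣxΣy = 22656 − 22385 = 271
nΣx² − (Σx)² = 35480 − 34225 = 1255; nΣy² − (Σy)² = 16072 − 14641 = 1431
r = 271 / √(1255 × 1431) = 271 / 1340.1138 ≈ 0.202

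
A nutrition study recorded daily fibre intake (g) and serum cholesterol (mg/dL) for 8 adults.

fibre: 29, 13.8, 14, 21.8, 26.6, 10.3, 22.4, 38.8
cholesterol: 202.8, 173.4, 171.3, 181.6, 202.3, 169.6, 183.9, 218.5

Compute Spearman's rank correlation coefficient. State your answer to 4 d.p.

Rank fibre: 7, 2, 3, 4, 6, 1, 5, 8
Rank cholesterol: 7, 3, 2, 4, 6, 1, 5, 8
d = rank(fibre) − rank(cholesterol): 0, -1, 1, 0, 0, 0, 0, 0; Σd² = 2
ρ = 1 − 6Σd² / [n(n²−1)] = 1 − 6×2 / (8×63) = 1 − 12/504 ≈ 0.9762

0.9762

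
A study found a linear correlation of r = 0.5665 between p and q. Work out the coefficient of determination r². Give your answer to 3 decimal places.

r² = (0.5665)² = 0.321

0.321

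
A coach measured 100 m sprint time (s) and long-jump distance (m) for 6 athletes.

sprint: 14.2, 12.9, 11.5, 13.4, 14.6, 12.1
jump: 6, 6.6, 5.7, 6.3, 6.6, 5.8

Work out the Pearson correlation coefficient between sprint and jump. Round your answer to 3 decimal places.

0.652

n = 6, Σx = 78.7, Σy = 37, Σx² = 1039.43, Σy² = 228.94, Σxy = 486.85
nΣxy − ΣxΣy = 2921.1 − 2911.9 = 9.2
nΣx² − (Σx)² = 6236.58 − 6193.69 = 42.89; nΣy² − (Σy)² = 1373.64 − 1369 = 4.64
r = 9.2 / √(42.89 × 4.64) = 9.2 / 14.1071 ≈ 0.652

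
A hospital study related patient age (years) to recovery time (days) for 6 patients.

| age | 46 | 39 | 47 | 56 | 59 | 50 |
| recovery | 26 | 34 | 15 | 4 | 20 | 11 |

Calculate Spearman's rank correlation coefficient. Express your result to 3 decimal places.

Rank age: 2, 1, 3, 5, 6, 4
Rank recovery: 5, 6, 3, 1, 4, 2
d = rank(age) − rank(recovery): -3, -5, 0, 4, 2, 2; Σd² = 58
ρ = 1 − 6Σd² / [n(n²−1)] = 1 − 6×58 / (6×35) = 1 − 348/210 ≈ -0.657

-0.657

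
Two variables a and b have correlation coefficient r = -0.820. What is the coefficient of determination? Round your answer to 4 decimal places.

r² = (-0.820)² = 0.6724

0.6724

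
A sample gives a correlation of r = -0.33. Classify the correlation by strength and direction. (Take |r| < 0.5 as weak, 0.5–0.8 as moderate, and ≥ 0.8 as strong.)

weak negative

r = -0.33 < 0 so the relationship is negative.
|r| = 0.33, which falls in the weak range.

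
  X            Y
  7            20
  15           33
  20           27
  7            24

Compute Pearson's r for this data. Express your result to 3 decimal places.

n = 4, ΣX = 49, ΣY = 104, ΣX² = 723, ΣY² = 2794, ΣXY = 1343
nΣXY − ΣXΣY = 5372 − 5096 = 276
nΣX² − (ΣX)² = 2892 − 2401 = 491; nΣY² − (ΣY)² = 11176 − 10816 = 360
r = 276 / √(491 × 360) = 276 / 420.4284 ≈ 0.656

0.656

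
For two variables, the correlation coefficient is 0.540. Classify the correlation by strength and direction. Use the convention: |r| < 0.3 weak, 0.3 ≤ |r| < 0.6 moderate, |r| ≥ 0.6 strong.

r = 0.540 > 0 so the relationship is positive.
|r| = 0.540, which falls in the moderate range.

moderate positive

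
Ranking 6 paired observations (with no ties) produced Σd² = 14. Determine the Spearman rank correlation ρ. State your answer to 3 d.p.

0.600

ρ = 1 − 6Σd² / [n(n²−1)] = 1 − 6×14 / (6×35)
  = 1 − 84/210 = 1 − 0.4000 ≈ 0.600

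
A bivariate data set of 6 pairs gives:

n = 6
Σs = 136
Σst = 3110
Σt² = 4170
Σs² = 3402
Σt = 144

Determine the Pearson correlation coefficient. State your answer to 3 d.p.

r = (nΣst − ΣsΣt) / √[(nΣs² − (Σs)²)(nΣt² − (Σt)²)]
Numerator: 6×3110 − 136×144 = -924
Denominator: √[(20412 − 18496)(25020 − 20736)] = √[1916 × 4284] = 2864.9859
r = -924 / 2864.9859 ≈ -0.323

-0.323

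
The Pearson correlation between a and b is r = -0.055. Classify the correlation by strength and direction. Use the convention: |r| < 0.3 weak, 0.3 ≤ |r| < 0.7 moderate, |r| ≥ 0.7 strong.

weak negative

r = -0.055 < 0 so the relationship is negative.
|r| = 0.055, which falls in the weak range.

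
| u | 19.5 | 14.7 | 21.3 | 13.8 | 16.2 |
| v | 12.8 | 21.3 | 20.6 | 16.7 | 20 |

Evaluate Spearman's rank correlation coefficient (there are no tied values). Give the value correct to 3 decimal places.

Rank u: 4, 2, 5, 1, 3
Rank v: 1, 5, 4, 2, 3
d = rank(u) − rank(v): 3, -3, 1, -1, 0; Σd² = 20
ρ = 1 − 6Σd² / [n(n²−1)] = 1 − 6×20 / (5×24) = 1 − 120/120 ≈ 0.000

0.000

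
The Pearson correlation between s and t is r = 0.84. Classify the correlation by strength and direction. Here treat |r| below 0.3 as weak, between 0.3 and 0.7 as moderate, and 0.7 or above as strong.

strong positive

r = 0.84 > 0 so the relationship is positive.
|r| = 0.84, which falls in the strong range.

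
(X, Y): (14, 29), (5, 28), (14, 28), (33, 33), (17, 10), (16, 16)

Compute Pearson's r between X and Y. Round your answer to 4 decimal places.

n = 6, ΣX = 99, ΣY = 144, ΣX² = 2051, ΣY² = 3854, ΣXY = 2453
nΣXY − ΣXΣY = 14718 − 14256 = 462
nΣX² − (ΣX)² = 12306 − 9801 = 2505; nΣY² − (ΣY)² = 23124 − 20736 = 2388
r = 462 / √(2505 × 2388) = 462 / 2445.8005 ≈ 0.1889

0.1889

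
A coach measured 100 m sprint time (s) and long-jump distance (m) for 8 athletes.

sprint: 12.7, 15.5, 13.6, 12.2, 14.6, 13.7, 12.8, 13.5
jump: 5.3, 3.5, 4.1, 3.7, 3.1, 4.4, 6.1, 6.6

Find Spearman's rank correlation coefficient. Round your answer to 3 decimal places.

-0.500

Rank sprint: 2, 8, 5, 1, 7, 6, 3, 4
Rank jump: 6, 2, 4, 3, 1, 5, 7, 8
d = rank(sprint) − rank(jump): -4, 6, 1, -2, 6, 1, -4, -4; Σd² = 126
ρ = 1 − 6Σd² / [n(n²−1)] = 1 − 6×126 / (8×63) = 1 − 756/504 ≈ -0.500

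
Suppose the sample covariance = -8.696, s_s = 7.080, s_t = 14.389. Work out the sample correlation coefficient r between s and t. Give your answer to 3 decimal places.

-0.085

r = Cov(s,t) / (s_s · s_t) = -8.696 / (7.080 × 14.389)
  = -8.696 / 101.8741 ≈ -0.085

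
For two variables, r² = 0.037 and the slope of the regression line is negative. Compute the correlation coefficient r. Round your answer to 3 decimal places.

|r| = √0.037 = 0.192
The association is negative, so r = −0.192.

-0.192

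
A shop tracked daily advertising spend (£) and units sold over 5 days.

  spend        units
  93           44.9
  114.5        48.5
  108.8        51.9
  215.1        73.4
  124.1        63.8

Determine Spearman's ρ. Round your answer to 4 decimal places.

0.9000

Rank spend: 1, 3, 2, 5, 4
Rank units: 1, 2, 3, 5, 4
d = rank(spend) − rank(units): 0, 1, -1, 0, 0; Σd² = 2
ρ = 1 − 6Σd² / [n(n²−1)] = 1 − 6×2 / (5×24) = 1 − 12/120 ≈ 0.9000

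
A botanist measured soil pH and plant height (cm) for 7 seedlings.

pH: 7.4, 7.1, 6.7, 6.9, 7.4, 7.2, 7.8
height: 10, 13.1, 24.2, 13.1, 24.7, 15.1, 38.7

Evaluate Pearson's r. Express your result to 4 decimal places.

0.4947

n = 7, Σx = 50.5, Σy = 138.9, Σx² = 365.11, Σy² = 3364.65, Σxy = 1012.9
nΣxy − ΣxΣy = 7090.3 − 7014.45 = 75.85
nΣx² − (Σx)² = 2555.77 − 2550.25 = 5.52; nΣy² − (Σy)² = 23552.55 − 19293.21 = 4259.34
r = 75.85 / √(5.52 × 4259.34) = 75.85 / 153.3348 ≈ 0.4947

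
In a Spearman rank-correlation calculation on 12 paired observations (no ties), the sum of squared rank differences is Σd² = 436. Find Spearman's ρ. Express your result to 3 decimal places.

ρ = 1 − 6Σd² / [n(n²−1)] = 1 − 6×436 / (12×143)
  = 1 − 2616/1716 = 1 − 1.5245 ≈ -0.524

-0.524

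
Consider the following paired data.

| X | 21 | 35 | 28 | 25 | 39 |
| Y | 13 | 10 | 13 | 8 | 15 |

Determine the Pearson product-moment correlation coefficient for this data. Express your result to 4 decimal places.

0.3144

n = 5, ΣX = 148, ΣY = 59, ΣX² = 4596, ΣY² = 727, ΣXY = 1772
nΣXY − ΣXΣY = 8860 − 8732 = 128
nΣX² − (ΣX)² = 22980 − 21904 = 1076; nΣY² − (ΣY)² = 3635 − 3481 = 154
r = 128 / √(1076 × 154) = 128 / 407.0676 ≈ 0.3144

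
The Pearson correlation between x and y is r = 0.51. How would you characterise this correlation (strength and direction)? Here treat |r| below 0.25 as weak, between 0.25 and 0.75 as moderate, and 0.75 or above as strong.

r = 0.51 > 0 so the relationship is positive.
|r| = 0.51, which falls in the moderate range.

moderate positive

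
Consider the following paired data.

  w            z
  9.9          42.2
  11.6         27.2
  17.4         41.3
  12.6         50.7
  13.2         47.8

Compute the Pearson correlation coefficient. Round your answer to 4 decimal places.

n = 5, Σw = 64.7, Σz = 209.2, Σw² = 868.33, Σz² = 9081.7, Σwz = 2721.7
nΣwz − ΣwΣz = 13608.5 − 13535.24 = 73.26
nΣw² − (Σw)² = 4341.65 − 4186.09 = 155.56; nΣz² − (Σz)² = 45408.5 − 43764.64 = 1643.86
r = 73.26 / √(155.56 × 1643.86) = 73.26 / 505.6865 ≈ 0.1449

0.1449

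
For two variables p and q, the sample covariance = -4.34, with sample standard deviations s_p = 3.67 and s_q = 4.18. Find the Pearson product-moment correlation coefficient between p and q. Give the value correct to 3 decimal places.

-0.283

r = Cov(p,q) / (s_p · s_q) = -4.34 / (3.67 × 4.18)
  = -4.34 / 15.3406 ≈ -0.283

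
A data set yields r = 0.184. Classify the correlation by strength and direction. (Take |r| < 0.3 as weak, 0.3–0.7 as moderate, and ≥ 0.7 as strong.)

r = 0.184 > 0 so the relationship is positive.
|r| = 0.184, which falls in the weak range.

weak positive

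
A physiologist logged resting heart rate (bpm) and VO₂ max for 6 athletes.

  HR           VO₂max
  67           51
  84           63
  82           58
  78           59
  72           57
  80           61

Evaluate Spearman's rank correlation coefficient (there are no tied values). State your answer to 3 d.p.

Rank HR: 1, 6, 5, 3, 2, 4
Rank VO₂max: 1, 6, 3, 4, 2, 5
d = rank(HR) − rank(VO₂max): 0, 0, 2, -1, 0, -1; Σd² = 6
ρ = 1 − 6Σd² / [n(n²−1)] = 1 − 6×6 / (6×35) = 1 − 36/210 ≈ 0.829

0.829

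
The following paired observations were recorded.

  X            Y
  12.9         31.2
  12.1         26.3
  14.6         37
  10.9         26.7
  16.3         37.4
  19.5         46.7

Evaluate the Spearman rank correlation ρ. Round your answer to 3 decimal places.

0.943

Rank X: 3, 2, 4, 1, 5, 6
Rank Y: 3, 1, 4, 2, 5, 6
d = rank(X) − rank(Y): 0, 1, 0, -1, 0, 0; Σd² = 2
ρ = 1 − 6Σd² / [n(n²−1)] = 1 − 6×2 / (6×35) = 1 − 12/210 ≈ 0.943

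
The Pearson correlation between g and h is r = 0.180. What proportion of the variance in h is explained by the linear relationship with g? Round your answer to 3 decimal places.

r² = (0.180)² = 0.032

0.032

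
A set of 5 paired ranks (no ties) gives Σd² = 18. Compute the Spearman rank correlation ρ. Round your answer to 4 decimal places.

0.1000

ρ = 1 − 6Σd² / [n(n²−1)] = 1 − 6×18 / (5×24)
  = 1 − 108/120 = 1 − 0.90000 ≈ 0.1000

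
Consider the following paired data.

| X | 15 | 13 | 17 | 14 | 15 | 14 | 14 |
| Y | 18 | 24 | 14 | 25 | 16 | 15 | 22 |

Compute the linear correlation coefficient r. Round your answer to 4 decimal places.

-0.7171

n = 7, ΣX = 102, ΣY = 134, ΣX² = 1496, ΣY² = 2686, ΣXY = 1928
nΣXY − ΣXΣY = 13496 − 13668 = -172
nΣX² − (ΣX)² = 10472 − 10404 = 68; nΣY² − (ΣY)² = 18802 − 17956 = 846
r = -172 / √(68 × 846) = -172 / 239.8500 ≈ -0.7171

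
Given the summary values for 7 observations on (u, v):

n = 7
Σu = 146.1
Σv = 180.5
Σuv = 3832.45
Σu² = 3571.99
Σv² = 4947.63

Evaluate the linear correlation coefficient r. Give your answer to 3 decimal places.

r = (nΣuv − ΣuΣv) / √[(nΣu² − (Σu)²)(nΣv² − (Σv)²)]
Numerator: 7×3832.45 − 146.1×180.5 = 456.1
Denominator: √[(25003.93 − 21345.21)(34633.41 − 32580.25)] = √[3658.72 × 2053.16] = 2740.7914
r = 456.1 / 2740.7914 ≈ 0.166

0.166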